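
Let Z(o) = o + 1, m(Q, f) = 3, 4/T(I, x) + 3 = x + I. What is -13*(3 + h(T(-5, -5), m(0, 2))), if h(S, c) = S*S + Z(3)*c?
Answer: -2551/13 ≈ -196.23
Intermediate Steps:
T(I, x) = 4/(-3 + I + x) (T(I, x) = 4/(-3 + (x + I)) = 4/(-3 + (I + x)) = 4/(-3 + I + x))
Z(o) = 1 + o
h(S, c) = S² + 4*c (h(S, c) = S*S + (1 + 3)*c = S² + 4*c)
-13*(3 + h(T(-5, -5), m(0, 2))) = -13*(3 + ((4/(-3 - 5 - 5))² + 4*3)) = -13*(3 + ((4/(-13))² + 12)) = -13*(3 + ((4*(-1/13))² + 12)) = -13*(3 + ((-4/13)² + 12)) = -13*(3 + (16/169 + 12)) = -13*(3 + 2044/169) = -13*2551/169 = -2551/13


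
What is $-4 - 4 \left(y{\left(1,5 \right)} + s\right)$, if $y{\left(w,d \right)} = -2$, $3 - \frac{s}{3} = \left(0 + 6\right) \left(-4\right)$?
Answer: $-320$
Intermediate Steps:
$s = 81$ ($s = 9 - 3 \left(0 + 6\right) \left(-4\right) = 9 - 3 \cdot 6 \left(-4\right) = 9 - -72 = 9 + 72 = 81$)
$-4 - 4 \left(y{\left(1,5 \right)} + s\right) = -4 - 4 \left(-2 + 81\right) = -4 - 316 = -320$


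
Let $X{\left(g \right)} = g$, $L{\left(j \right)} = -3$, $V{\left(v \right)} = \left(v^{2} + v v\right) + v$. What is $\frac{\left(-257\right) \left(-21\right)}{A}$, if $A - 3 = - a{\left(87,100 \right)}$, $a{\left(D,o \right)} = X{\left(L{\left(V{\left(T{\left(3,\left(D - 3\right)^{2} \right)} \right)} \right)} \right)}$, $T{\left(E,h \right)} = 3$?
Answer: $\frac{1799}{2} \approx 899.5$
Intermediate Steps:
$V{\left(v \right)} = v + 2 v^{2}$ ($V{\left(v \right)} = \left(v^{2} + v^{2}\right) + v = 2 v^{2} + v = v + 2 v^{2}$)
$a{\left(D,o \right)} = -3$
$A = 6$ ($A = 3 - -3 = 3 + 3 = 6$)
$\frac{\left(-257\right) \left(-21\right)}{A} = \frac{\left(-257\right) \left(-21\right)}{6} = 5397 \cdot \frac{1}{6} = \frac{1799}{2}$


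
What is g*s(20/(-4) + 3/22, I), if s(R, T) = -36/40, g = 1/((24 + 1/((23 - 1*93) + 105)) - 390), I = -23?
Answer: 63/25618 ≈ 0.0024592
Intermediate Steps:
g = -35/12809 (g = 1/((24 + 1/((23 - 93) + 105)) - 390) = 1/((24 + 1/(-70 + 105)) - 390) = 1/((24 + 1/35) - 390) = 1/(841/35 - 390) = 1/(-12809/35) = -35/12809 ≈ -0.0027325)
s(R, T) = -9/10 (s(R, T) = -36*1/40 = -9/10)
g*s(20/(-4) + 3/22, I) = -35/12809*(-9/10) = 63/25618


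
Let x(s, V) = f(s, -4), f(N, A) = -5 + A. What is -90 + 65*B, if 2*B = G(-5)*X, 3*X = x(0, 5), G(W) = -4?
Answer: 300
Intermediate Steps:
x(s, V) = -9 (x(s, V) = -5 - 4 = -9)
X = -3 (X = (1/3)*(-9) = -3)
B = 6 (B = (-4*(-3))/2 = (1/2)*12 = 6)
-90 + 65*B = -90 + 65*6 = -90 + 390 = 300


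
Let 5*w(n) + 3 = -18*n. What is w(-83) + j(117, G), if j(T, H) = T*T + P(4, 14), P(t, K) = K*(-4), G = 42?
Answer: 69656/5 ≈ 13931.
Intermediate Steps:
w(n) = -⅗ - 18*n/5 (w(n) = -⅗ + (-18*n)/5 = -⅗ - 18*n/5)
P(t, K) = -4*K
j(T, H) = -56 + T² (j(T, H) = T*T - 4*14 = T² - 56 = -56 + T²)
w(-83) + j(117, G) = (-⅗ - 18/5*(-83)) + (-56 + 117²) = (-⅗ + 1494/5) + (-56 + 13689) = 1491/5 + 13633 = 69656/5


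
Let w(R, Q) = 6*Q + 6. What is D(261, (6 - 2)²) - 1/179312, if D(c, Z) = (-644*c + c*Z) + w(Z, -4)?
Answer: -29393898913/179312 ≈ -1.6393e+5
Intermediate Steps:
w(R, Q) = 6 + 6*Q
D(c, Z) = -18 - 644*c + Z*c (D(c, Z) = (-644*c + c*Z) + (6 + 6*(-4)) = (-644*c + Z*c) + (6 - 24) = (-644*c + Z*c) - 18 = -18 - 644*c + Z*c)
D(261, (6 - 2)²) - 1/179312 = (-18 - 644*261 + (6 - 2)²*261) - 1/179312 = (-18 - 168084 + 4²*261) - 1*1/179312 = (-18 - 168084 + 16*261) - 1/179312 = (-18 - 168084 + 4176) - 1/179312 = -163926 - 1/179312 = -29393898913/179312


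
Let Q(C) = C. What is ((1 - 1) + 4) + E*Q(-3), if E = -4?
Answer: 16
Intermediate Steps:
((1 - 1) + 4) + E*Q(-3) = ((1 - 1) + 4) - 4*(-3) = (0 + 4) + 12 = 4 + 12 = 16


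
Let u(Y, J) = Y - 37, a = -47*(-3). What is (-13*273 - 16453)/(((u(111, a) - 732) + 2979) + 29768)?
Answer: -20002/32089 ≈ -0.62333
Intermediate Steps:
a = 141
u(Y, J) = -37 + Y
(-13*273 - 16453)/(((u(111, a) - 732) + 2979) + 29768) = (-13*273 - 16453)/((((-37 + 111) - 732) + 2979) + 29768) = (-3549 - 16453)/(((74 - 732) + 2979) + 29768) = -20002/((-658 + 2979) + 29768) = -20002/(2321 + 29768) = -20002/32089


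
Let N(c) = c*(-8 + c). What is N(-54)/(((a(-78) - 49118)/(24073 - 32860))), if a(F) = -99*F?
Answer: 7354719/10349 ≈ 710.67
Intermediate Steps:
N(-54)/(((a(-78) - 49118)/(24073 - 32860))) = (-54*(-8 - 54))/(((-99*(-78) - 49118)/(24073 - 32860))) = (-54*(-62))/(((7722 - 49118)/(-8787))) = 3348/((-41396*(-1/8787))) = 3348/(41396/8787) = 3348*(8787/41396) = 7354719/10349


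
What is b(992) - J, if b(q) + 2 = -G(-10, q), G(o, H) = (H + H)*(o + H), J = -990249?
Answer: -958041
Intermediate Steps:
G(o, H) = 2*H*(H + o) (G(o, H) = (2*H)*(H + o) = 2*H*(H + o))
b(q) = -2 - 2*q*(-10 + q) (b(q) = -2 - 2*q*(q - 10) = -2 - 2*q*(-10 + q))
b(992) - J = (-2 - 2*992*(-10 + 992)) - 1*(-990249) = (-2 - 2*992*982) + 990249 = (-2 - 1948288) + 990249 = -1948290 + 990249 = -958041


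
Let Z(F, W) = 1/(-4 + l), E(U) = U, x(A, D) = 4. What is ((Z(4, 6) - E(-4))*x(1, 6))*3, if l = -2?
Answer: 46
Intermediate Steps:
Z(F, W) = -⅙ (Z(F, W) = 1/(-4 - 2) = 1/(-6) = -⅙)
((Z(4, 6) - E(-4))*x(1, 6))*3 = ((-⅙ - 1*(-4))*4)*3 = ((-⅙ + 4)*4)*3 = ((23/6)*4)*3 = (46/3)*3 = 46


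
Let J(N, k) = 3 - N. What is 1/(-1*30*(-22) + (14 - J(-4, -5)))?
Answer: 1/667 ≈ 0.0014993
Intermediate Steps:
1/(-1*30*(-22) + (14 - J(-4, -5))) = 1/(-1*30*(-22) + (14 - (3 - 1*(-4)))) = 1/(-30*(-22) + (14 - (3 + 4))) = 1/(660 + (14 - 1*7)) = 1/(660 + (14 - 7)) = 1/(660 + 7) = 1/667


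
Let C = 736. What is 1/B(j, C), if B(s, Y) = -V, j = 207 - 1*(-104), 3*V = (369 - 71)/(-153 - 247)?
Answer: 600/149 ≈ 4.0268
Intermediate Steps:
V = -149/600 (V = ((369 - 71)/(-153 - 247))/3 = (298/(-400))/3 = (298*(-1/400))/3 = (⅓)*(-149/200) = -149/600 ≈ -0.24833)
j = 311 (j = 207 + 104 = 311)
B(s, Y) = 149/600 (B(s, Y) = -1*(-149/600) = 149/600)
1/B(j, C) = 1/(149/600) = 600/149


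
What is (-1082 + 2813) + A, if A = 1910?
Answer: 3641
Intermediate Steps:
(-1082 + 2813) + A = (-1082 + 2813) + 1910 = 1731 + 1910 = 3641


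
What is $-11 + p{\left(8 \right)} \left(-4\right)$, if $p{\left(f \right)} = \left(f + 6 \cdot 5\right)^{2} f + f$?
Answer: $-46251$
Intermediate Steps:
$p{\left(f \right)} = f + f \left(30 + f\right)^{2}$ ($p{\left(f \right)} = \left(f + 30\right)^{2} f + f = \left(30 + f\right)^{2} f + f = f \left(30 + f\right)^{2} + f = f + f \left(30 + f\right)^{2}$)
$-11 + p{\left(8 \right)} \left(-4\right) = -11 + 8 \left(1 + \left(30 + 8\right)^{2}\right) \left(-4\right) = -11 + 8 \left(1 + 38^{2}\right) \left(-4\right) = -11 + 8 \left(1 + 1444\right) \left(-4\right) = -11 + 8 \cdot 1445 \left(-4\right) = -11 + 11560 \left(-4\right) = -11 - 46240 = -46251$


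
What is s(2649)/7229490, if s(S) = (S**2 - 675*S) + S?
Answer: 348785/481966 ≈ 0.72367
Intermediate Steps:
s(S) = S**2 - 674*S
s(2649)/7229490 = (2649*(-674 + 2649))/7229490 = (2649*1975)*(1/7229490) = 5231775*(1/7229490) = 348785/481966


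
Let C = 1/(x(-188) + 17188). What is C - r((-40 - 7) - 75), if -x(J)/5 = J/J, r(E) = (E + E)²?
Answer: -1023007087/17183 ≈ -59536.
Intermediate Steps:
r(E) = 4*E² (r(E) = (2*E)² = 4*E²)
x(J) = -5 (x(J) = -5*J/J = -5*1 = -5)
C = 1/17183 (C = 1/(-5 + 17188) = 1/17183 ≈ 5.8197e-5)
C - r((-40 - 7) - 75) = 1/17183 - 4*((-40 - 7) - 75)² = 1/17183 - 4*(-47 - 75)² = 1/17183 - 4*(-122)² = 1/17183 - 4*14884 = 1/17183 - 1*59536 = 1/17183 - 59536 = -1023007087/17183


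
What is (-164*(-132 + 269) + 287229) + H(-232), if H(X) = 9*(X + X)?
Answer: 260585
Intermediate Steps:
H(X) = 18*X (H(X) = 9*(2*X) = 18*X)
(-164*(-132 + 269) + 287229) + H(-232) = (-164*(-132 + 269) + 287229) + 18*(-232) = (-164*137 + 287229) - 4176 = (-22468 + 287229) - 4176 = 264761 - 4176 = 260585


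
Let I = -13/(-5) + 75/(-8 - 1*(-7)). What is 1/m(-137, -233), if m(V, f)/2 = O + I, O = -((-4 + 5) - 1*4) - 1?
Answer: -5/704 ≈ -0.0071023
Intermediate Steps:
I = -362/5 (I = -13*(-⅕) + 75/(-8 + 7) = 13/5 + 75/(-1) = 13/5 + 75*(-1) = 13/5 - 75 = -362/5 ≈ -72.400)
O = 2 (O = -(1 - 4) - 1 = -1*(-3) - 1 = 3 - 1 = 2)
m(V, f) = -704/5 (m(V, f) = 2*(2 - 362/5) = 2*(-352/5) = -704/5)
1/m(-137, -233) = 1/(-704/5) = -5/704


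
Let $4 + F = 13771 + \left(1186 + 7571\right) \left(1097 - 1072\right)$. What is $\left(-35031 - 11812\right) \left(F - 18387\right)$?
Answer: $-10038689115$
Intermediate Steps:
$F = 232692$ ($F = -4 + \left(13771 + \left(1186 + 7571\right) \left(1097 - 1072\right)\right) = -4 + \left(13771 + 8757 \cdot 25\right) = -4 + \left(13771 + 218925\right) = -4 + 232696 = 232692$)
$\left(-35031 - 11812\right) \left(F - 18387\right) = \left(-35031 - 11812\right) \left(232692 - 18387\right) = \left(-46843\right) 214305 = -10038689115$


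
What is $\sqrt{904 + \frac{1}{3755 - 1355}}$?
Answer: $\frac{\sqrt{13017606}}{120} \approx 30.067$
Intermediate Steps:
$\sqrt{904 + \frac{1}{3755 - 1355}} = \sqrt{904 + \frac{1}{2400}} = \sqrt{\frac{2169601}{2400}} = \frac{\sqrt{13017606}}{120}$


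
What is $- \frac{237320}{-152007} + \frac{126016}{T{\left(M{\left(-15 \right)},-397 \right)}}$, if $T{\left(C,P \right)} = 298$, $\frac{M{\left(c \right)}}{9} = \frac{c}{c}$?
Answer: $\frac{9613017736}{22649043} \approx 424.43$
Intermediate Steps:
$M{\left(c \right)} = 9$ ($M{\left(c \right)} = 9 \frac{c}{c} = 9 \cdot 1 = 9$)
$- \frac{237320}{-152007} + \frac{126016}{T{\left(M{\left(-15 \right)},-397 \right)}} = - \frac{237320}{-152007} + \frac{126016}{298} = \left(-237320\right) \left(- \frac{1}{152007}\right) + 126016 \cdot \frac{1}{298} = \frac{237320}{152007} + \frac{63008}{149} = \frac{9613017736}{22649043}$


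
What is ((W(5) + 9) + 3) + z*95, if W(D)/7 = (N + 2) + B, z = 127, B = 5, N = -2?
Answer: 12112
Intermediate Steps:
W(D) = 35 (W(D) = 7*((-2 + 2) + 5) = 7*(0 + 5) = 7*5 = 35)
((W(5) + 9) + 3) + z*95 = ((35 + 9) + 3) + 127*95 = (44 + 3) + 12065 = 47 + 12065 = 12112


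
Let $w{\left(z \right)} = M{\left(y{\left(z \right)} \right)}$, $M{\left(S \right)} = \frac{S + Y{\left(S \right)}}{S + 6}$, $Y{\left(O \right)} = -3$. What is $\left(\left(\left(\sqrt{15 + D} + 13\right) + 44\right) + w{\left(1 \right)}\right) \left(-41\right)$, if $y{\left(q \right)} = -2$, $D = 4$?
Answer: $- \frac{9143}{4} - 41 \sqrt{19} \approx -2464.5$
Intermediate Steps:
$M{\left(S \right)} = \frac{-3 + S}{6 + S}$ ($M{\left(S \right)} = \frac{S - 3}{S + 6} = \frac{-3 + S}{6 + S}$)
$w{\left(z \right)} = - \frac{5}{4}$ ($w{\left(z \right)} = \frac{-3 - 2}{6 - 2} = \frac{1}{4} \left(-5\right) = - \frac{5}{4}$)
$\left(\left(\left(\sqrt{15 + D} + 13\right) + 44\right) + w{\left(1 \right)}\right) \left(-41\right) = \left(\left(\left(\sqrt{15 + 4} + 13\right) + 44\right) - \frac{5}{4}\right) \left(-41\right) = \left(\left(\left(\sqrt{19} + 13\right) + 44\right) - \frac{5}{4}\right) \left(-41\right) = \left(\left(\left(13 + \sqrt{19}\right) + 44\right) - \frac{5}{4}\right) \left(-41\right) = \left(\left(57 + \sqrt{19}\right) - \frac{5}{4}\right) \left(-41\right) = \left(\frac{223}{4} + \sqrt{19}\right) \left(-41\right) = - \frac{9143}{4} - 41 \sqrt{19}$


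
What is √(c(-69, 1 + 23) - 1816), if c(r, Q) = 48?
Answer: 2*I*√442 ≈ 42.048*I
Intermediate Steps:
√(c(-69, 1 + 23) - 1816) = √(48 - 1816) = √(-1768) = 2*I*√442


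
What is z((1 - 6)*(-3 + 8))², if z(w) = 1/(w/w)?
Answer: 1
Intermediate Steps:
z(w) = 1 (z(w) = 1/1 = 1)
z((1 - 6)*(-3 + 8))² = 1² = 1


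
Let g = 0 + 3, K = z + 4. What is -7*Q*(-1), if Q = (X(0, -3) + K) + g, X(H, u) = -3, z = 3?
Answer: 49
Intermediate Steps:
K = 7 (K = 3 + 4 = 7)
g = 3
Q = 7 (Q = (-3 + 7) + 3 = 4 + 3 = 7)
-7*Q*(-1) = -7*7*(-1) = -49*(-1) = 49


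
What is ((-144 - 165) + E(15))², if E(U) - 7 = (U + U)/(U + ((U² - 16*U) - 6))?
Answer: 94249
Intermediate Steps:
E(U) = 7 + 2*U/(-6 + U² - 15*U) (E(U) = 7 + (U + U)/(U + ((U² - 16*U) - 6)) = 7 + (2*U)/(U + (-6 + U² - 16*U)) = 7 + (2*U)/(-6 + U² - 15*U) = 7 + 2*U/(-6 + U² - 15*U))
((-144 - 165) + E(15))² = ((-144 - 165) + (42 - 7*15² + 103*15)/(6 - 1*15² + 15*15))² = (-309 + (42 - 7*225 + 1545)/(6 - 1*225 + 225))² = (-309 + (42 - 1575 + 1545)/(6 - 225 + 225))² = (-309 + 12/6)² = (-309 + (⅙)*12)² = (-309 + 2)² = (-307)² = 94249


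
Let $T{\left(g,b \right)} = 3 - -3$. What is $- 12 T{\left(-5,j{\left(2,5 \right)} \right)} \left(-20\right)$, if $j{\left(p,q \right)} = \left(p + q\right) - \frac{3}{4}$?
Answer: $1440$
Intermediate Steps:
$j{\left(p,q \right)} = - \frac{3}{4} + p + q$ ($j{\left(p,q \right)} = \left(p + q\right) - \frac{3}{4} = - \frac{3}{4} + p + q$)
$T{\left(g,b \right)} = 6$ ($T{\left(g,b \right)} = 3 + 3 = 6$)
$- 12 T{\left(-5,j{\left(2,5 \right)} \right)} \left(-20\right) = \left(-12\right) 6 \left(-20\right) = \left(-72\right) \left(-20\right) = 1440$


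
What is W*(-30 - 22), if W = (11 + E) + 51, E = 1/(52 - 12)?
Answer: -32253/10 ≈ -3225.3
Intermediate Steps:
E = 1/40 ≈ 0.025000
W = 2481/40 (W = (11 + 1/40) + 51 = 441/40 + 51 = 2481/40 ≈ 62.025)
W*(-30 - 22) = 2481*(-30 - 22)/40 = (2481/40)*(-52) = -32253/10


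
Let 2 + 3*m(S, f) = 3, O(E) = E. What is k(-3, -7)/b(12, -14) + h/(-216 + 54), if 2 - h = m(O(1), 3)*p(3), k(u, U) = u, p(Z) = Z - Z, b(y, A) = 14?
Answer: -257/1134 ≈ -0.22663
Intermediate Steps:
p(Z) = 0
m(S, f) = ⅓ (m(S, f) = -⅔ + (⅓)*3 = -⅔ + 1 = ⅓)
h = 2 (h = 2 - 0/3 = 2 - 1*0 = 2 + 0 = 2)
k(-3, -7)/b(12, -14) + h/(-216 + 54) = -3/14 + 2/(-216 + 54) = -3*1/14 + 2/(-162) = -3/14 + 2*(-1/162) = -3/14 - 1/81 = -257/1134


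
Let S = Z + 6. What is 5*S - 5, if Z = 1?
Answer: 30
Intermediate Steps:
S = 7 (S = 1 + 6 = 7)
5*S - 5 = 5*7 - 5 = 35 - 5 = 30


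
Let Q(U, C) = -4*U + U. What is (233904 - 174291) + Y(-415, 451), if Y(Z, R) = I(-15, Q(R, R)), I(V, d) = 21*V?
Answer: 59298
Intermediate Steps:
Q(U, C) = -3*U
Y(Z, R) = -315 (Y(Z, R) = 21*(-15) = -315)
(233904 - 174291) + Y(-415, 451) = (233904 - 174291) - 315 = 59613 - 315 = 59298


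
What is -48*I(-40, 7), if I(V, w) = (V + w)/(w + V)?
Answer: -48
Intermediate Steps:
I(V, w) = 1 (I(V, w) = (V + w)/(V + w) = 1)
-48*I(-40, 7) = -48*1 = -48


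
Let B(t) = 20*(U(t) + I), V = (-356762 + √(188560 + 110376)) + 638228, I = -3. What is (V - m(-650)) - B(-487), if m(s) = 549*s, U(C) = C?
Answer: 648116 + 2*√74734 ≈ 6.4866e+5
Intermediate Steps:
V = 281466 + 2*√74734 (V = (-356762 + √298936) + 638228 = (-356762 + 2*√74734) + 638228 = 281466 + 2*√74734 ≈ 2.8201e+5)
B(t) = -60 + 20*t (B(t) = 20*(t - 3) = 20*(-3 + t) = -60 + 20*t)
(V - m(-650)) - B(-487) = ((281466 + 2*√74734) - 549*(-650)) - (-60 + 20*(-487)) = ((281466 + 2*√74734) - 1*(-356850)) - (-60 - 9740) = ((281466 + 2*√74734) + 356850) - 1*(-9800) = (638316 + 2*√74734) + 9800 = 648116 + 2*√74734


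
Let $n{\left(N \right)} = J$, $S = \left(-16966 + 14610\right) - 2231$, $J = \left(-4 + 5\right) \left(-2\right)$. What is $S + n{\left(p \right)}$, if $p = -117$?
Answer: $-4589$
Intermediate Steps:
$J = -2$ ($J = 1 \left(-2\right) = -2$)
$S = -4587$ ($S = -2356 - 2231 = -4587$)
$n{\left(N \right)} = -2$
$S + n{\left(p \right)} = -4587 - 2 = -4589$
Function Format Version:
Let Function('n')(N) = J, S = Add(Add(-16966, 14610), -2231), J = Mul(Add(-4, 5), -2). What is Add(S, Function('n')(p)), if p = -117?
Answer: -4589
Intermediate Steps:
J = -2 (J = Mul(1, -2) = -2)
S = -4587 (S = Add(-2356, -2231) = -4587)
Function('n')(N) = -2
Add(S, Function('n')(p)) = Add(-4587, -2) = -4589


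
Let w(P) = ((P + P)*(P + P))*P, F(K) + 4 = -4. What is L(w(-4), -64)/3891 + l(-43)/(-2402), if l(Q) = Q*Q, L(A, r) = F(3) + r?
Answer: -2455801/3115394 ≈ -0.78828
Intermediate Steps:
F(K) = -8 (F(K) = -4 - 4 = -8)
w(P) = 4*P**3 (w(P) = ((2*P)*(2*P))*P = (4*P**2)*P = 4*P**3)
L(A, r) = -8 + r
l(Q) = Q**2
L(w(-4), -64)/3891 + l(-43)/(-2402) = (-8 - 64)/3891 + (-43)**2/(-2402) = -72*1/3891 + 1849*(-1/2402) = -24/1297 - 1849/2402 = -2455801/3115394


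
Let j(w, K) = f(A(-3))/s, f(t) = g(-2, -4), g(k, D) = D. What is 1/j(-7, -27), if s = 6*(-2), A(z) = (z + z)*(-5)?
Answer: 3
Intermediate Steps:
A(z) = -10*z (A(z) = (2*z)*(-5) = -10*z)
s = -12
f(t) = -4
j(w, K) = ⅓ (j(w, K) = -4/(-12) = -4*(-1/12) = ⅓)
1/j(-7, -27) = 1/(⅓) = 3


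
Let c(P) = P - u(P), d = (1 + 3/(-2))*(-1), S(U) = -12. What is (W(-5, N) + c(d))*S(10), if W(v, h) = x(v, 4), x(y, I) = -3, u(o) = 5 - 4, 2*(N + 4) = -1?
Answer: 42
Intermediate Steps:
N = -9/2 (N = -4 + (½)*(-1) = -4 - ½ = -9/2 ≈ -4.5000)
u(o) = 1
d = ½ (d = (1 + 3*(-½))*(-1) = (1 - 3/2)*(-1) = -½*(-1) = ½ ≈ 0.50000)
W(v, h) = -3
c(P) = -1 + P (c(P) = P - 1*1 = P - 1 = -1 + P)
(W(-5, N) + c(d))*S(10) = (-3 + (-1 + ½))*(-12) = (-3 - ½)*(-12) = -7/2*(-12) = 42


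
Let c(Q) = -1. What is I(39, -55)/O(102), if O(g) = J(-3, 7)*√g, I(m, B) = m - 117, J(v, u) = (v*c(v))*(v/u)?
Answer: 91*√102/153 ≈ 6.0069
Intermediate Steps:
J(v, u) = -v²/u (J(v, u) = (v*(-1))*(v/u) = (-v)*(v/u) = -v²/u)
I(m, B) = -117 + m
O(g) = -9*√g/7 (O(g) = (-1*(-3)²/7)*√g = (-1*⅐*9)*√g = -9*√g/7)
I(39, -55)/O(102) = (-117 + 39)/((-9*√102/7)) = -(-91)*√102/153 = 91*√102/153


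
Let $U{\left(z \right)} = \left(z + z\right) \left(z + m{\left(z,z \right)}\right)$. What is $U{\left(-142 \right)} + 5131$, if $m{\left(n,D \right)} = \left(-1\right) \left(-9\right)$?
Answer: $42903$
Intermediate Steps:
$m{\left(n,D \right)} = 9$
$U{\left(z \right)} = 2 z \left(9 + z\right)$ ($U{\left(z \right)} = \left(z + z\right) \left(z + 9\right) = 2 z \left(9 + z\right)$)
$U{\left(-142 \right)} + 5131 = 2 \left(-142\right) \left(9 - 142\right) + 5131 = 2 \left(-142\right) \left(-133\right) + 5131 = 37772 + 5131 = 42903$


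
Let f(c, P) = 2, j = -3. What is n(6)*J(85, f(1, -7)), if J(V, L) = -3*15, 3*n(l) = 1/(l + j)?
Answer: -5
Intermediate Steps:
n(l) = 1/(3*(-3 + l)) (n(l) = 1/(3*(l - 3)) = 1/(3*(-3 + l)))
J(V, L) = -45
n(6)*J(85, f(1, -7)) = (1/(3*(-3 + 6)))*(-45) = ((⅓)/3)*(-45) = ((⅓)*(⅓))*(-45) = (⅑)*(-45) = -5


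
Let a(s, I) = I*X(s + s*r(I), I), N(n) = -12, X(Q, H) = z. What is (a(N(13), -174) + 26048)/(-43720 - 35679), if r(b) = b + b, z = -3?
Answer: -26570/79399 ≈ -0.33464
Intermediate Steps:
r(b) = 2*b
X(Q, H) = -3
a(s, I) = -3*I (a(s, I) = I*(-3) = -3*I)
(a(N(13), -174) + 26048)/(-43720 - 35679) = (-3*(-174) + 26048)/(-43720 - 35679) = (522 + 26048)/(-79399) = 26570*(-1/79399) = -26570/79399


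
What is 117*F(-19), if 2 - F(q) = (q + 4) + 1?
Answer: 1872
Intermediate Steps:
F(q) = -3 - q (F(q) = 2 - ((q + 4) + 1) = 2 - ((4 + q) + 1) = 2 - (5 + q) = 2 + (-5 - q) = -3 - q)
117*F(-19) = 117*(-3 - 1*(-19)) = 117*(-3 + 19) = 117*16 = 1872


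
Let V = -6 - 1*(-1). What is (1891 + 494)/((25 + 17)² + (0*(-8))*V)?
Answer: 265/196 ≈ 1.3520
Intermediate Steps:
V = -5 (V = -6 + 1 = -5)
(1891 + 494)/((25 + 17)² + (0*(-8))*V) = (1891 + 494)/((25 + 17)² + (0*(-8))*(-5)) = 2385/(42² + 0*(-5)) = 2385/(1764 + 0) = 2385/1764 = 2385*(1/1764) = 265/196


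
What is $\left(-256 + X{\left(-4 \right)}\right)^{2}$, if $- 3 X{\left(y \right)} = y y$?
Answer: $\frac{614656}{9} \approx 68295.0$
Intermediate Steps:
$X{\left(y \right)} = - \frac{y^{2}}{3}$ ($X{\left(y \right)} = - \frac{y y}{3} = - \frac{y^{2}}{3}$)
$\left(-256 + X{\left(-4 \right)}\right)^{2} = \left(-256 - \frac{\left(-4\right)^{2}}{3}\right)^{2} = \left(-256 - \frac{16}{3}\right)^{2} = \left(- \frac{784}{3}\right)^{2} = \frac{614656}{9}$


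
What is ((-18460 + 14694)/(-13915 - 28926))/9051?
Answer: 538/55393413 ≈ 9.7123e-6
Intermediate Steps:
((-18460 + 14694)/(-13915 - 28926))/9051 = -3766/(-42841)*(1/9051) = -3766*(-1/42841)*(1/9051) = (3766/42841)*(1/9051) = 538/55393413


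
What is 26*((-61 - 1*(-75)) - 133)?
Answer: -3094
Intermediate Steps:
26*((-61 - 1*(-75)) - 133) = 26*((-61 + 75) - 133) = 26*(14 - 133) = 26*(-119) = -3094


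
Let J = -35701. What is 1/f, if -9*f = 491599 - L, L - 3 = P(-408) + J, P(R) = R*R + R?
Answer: -9/361241 ≈ -2.4914e-5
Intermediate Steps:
P(R) = R + R**2 (P(R) = R**2 + R = R + R**2)
L = 130358 (L = 3 + (-408*(1 - 408) - 35701) = 3 + (-408*(-407) - 35701) = 3 + (166056 - 35701) = 3 + 130355 = 130358)
f = -361241/9 (f = -(491599 - 1*130358)/9 = -(491599 - 130358)/9 = -1/9*361241 = -361241/9 ≈ -40138.)
1/f = 1/(-361241/9) = -9/361241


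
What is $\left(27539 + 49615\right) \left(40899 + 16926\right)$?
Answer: $4461430050$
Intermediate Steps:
$\left(27539 + 49615\right) \left(40899 + 16926\right) = 77154 \cdot 57825 = 4461430050$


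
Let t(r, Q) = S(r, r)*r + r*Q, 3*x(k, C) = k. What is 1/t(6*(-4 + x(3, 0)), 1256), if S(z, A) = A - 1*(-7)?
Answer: -1/22410 ≈ -4.4623e-5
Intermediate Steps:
x(k, C) = k/3
S(z, A) = 7 + A (S(z, A) = A + 7 = 7 + A)
t(r, Q) = Q*r + r*(7 + r) (t(r, Q) = (7 + r)*r + r*Q = r*(7 + r) + Q*r = Q*r + r*(7 + r))
1/t(6*(-4 + x(3, 0)), 1256) = 1/((6*(-4 + (⅓)*3))*(7 + 1256 + 6*(-4 + (⅓)*3))) = 1/((6*(-4 + 1))*(7 + 1256 + 6*(-4 + 1))) = 1/((6*(-3))*(7 + 1256 + 6*(-3))) = 1/(-18*(7 + 1256 - 18)) = 1/(-18*1245) = 1/(-22410) = -1/22410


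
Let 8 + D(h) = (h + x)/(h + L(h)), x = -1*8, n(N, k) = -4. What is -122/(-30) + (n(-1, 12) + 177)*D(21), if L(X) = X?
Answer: -92847/70 ≈ -1326.4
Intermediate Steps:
x = -8
D(h) = -8 + (-8 + h)/(2*h) (D(h) = -8 + (h - 8)/(h + h) = -8 + (-8 + h)/((2*h)) = -8 + (1/(2*h))*(-8 + h) = -8 + (-8 + h)/(2*h))
-122/(-30) + (n(-1, 12) + 177)*D(21) = -122/(-30) + (-4 + 177)*(-15/2 - 4/21) = -122*(-1/30) + 173*(-15/2 - 4*1/21) = 61/15 + 173*(-15/2 - 4/21) = 61/15 + 173*(-323/42) = 61/15 - 55879/42 = -92847/70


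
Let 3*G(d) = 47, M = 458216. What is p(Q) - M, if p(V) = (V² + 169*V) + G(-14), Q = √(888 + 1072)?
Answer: -1368721/3 + 2366*√10 ≈ -4.4876e+5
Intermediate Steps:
G(d) = 47/3 (G(d) = (⅓)*47 = 47/3)
Q = 14*√10 (Q = √1960 = 14*√10 ≈ 44.272)
p(V) = 47/3 + V² + 169*V (p(V) = (V² + 169*V) + 47/3 = 47/3 + V² + 169*V)
p(Q) - M = (47/3 + (14*√10)² + 169*(14*√10)) - 1*458216 = (47/3 + 1960 + 2366*√10) - 458216 = (5927/3 + 2366*√10) - 458216 = -1368721/3 + 2366*√10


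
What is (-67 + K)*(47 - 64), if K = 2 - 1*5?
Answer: 1190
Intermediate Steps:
K = -3 (K = 2 - 5 = -3)
(-67 + K)*(47 - 64) = (-67 - 3)*(47 - 64) = -70*(-17) = 1190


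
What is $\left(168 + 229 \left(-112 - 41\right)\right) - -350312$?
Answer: $315443$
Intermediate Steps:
$\left(168 + 229 \left(-112 - 41\right)\right) - -350312 = \left(168 + 229 \left(-153\right)\right) + 350312 = \left(168 - 35037\right) + 350312 = -34869 + 350312 = 315443$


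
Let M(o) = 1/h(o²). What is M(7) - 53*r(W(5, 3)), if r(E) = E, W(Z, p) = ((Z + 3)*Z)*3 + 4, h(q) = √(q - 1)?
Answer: -6572 + √3/12 ≈ -6571.9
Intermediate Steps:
h(q) = √(-1 + q)
W(Z, p) = 4 + 3*Z*(3 + Z) (W(Z, p) = ((3 + Z)*Z)*3 + 4 = (Z*(3 + Z))*3 + 4 = 3*Z*(3 + Z) + 4 = 4 + 3*Z*(3 + Z))
M(o) = (-1 + o²)^(-½) (M(o) = 1/√(-1 + o²) = (-1 + o²)^(-½))
M(7) - 53*r(W(5, 3)) = (-1 + 7²)^(-½) - 53*(4 + 3*5² + 9*5) = (-1 + 49)^(-½) - 53*(4 + 3*25 + 45) = 48^(-½) - 53*(4 + 75 + 45) = √3/12 - 53*124 = √3/12 - 6572 = -6572 + √3/12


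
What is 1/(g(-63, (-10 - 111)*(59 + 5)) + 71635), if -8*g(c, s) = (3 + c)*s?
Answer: 1/13555 ≈ 7.3774e-5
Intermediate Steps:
g(c, s) = -s*(3 + c)/8 (g(c, s) = -(3 + c)*s/8 = -s*(3 + c)/8)
1/(g(-63, (-10 - 111)*(59 + 5)) + 71635) = 1/(-(-10 - 111)*(59 + 5)*(3 - 63)/8 + 71635) = 1/(-⅛*(-121*64)*(-60) + 71635) = 1/(-⅛*(-7744)*(-60) + 71635) = 1/(-58080 + 71635) = 1/13555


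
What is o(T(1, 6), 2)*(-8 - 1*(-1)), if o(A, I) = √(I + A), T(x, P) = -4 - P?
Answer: -14*I*√2 ≈ -19.799*I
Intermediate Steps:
o(A, I) = √(A + I)
o(T(1, 6), 2)*(-8 - 1*(-1)) = √((-4 - 1*6) + 2)*(-8 - 1*(-1)) = √((-4 - 6) + 2)*(-8 + 1) = √(-10 + 2)*(-7) = √(-8)*(-7) = (2*I*√2)*(-7) = -14*I*√2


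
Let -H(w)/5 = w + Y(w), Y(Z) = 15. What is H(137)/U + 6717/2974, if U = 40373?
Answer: 268925201/120069302 ≈ 2.2397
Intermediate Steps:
H(w) = -75 - 5*w (H(w) = -5*(w + 15) = -5*(15 + w) = -75 - 5*w)
H(137)/U + 6717/2974 = (-75 - 5*137)/40373 + 6717/2974 = (-75 - 685)*(1/40373) + 6717*(1/2974) = -760*1/40373 + 6717/2974 = -760/40373 + 6717/2974 = 268925201/120069302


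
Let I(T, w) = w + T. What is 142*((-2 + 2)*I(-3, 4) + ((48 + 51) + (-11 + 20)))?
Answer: 15336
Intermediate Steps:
I(T, w) = T + w
142*((-2 + 2)*I(-3, 4) + ((48 + 51) + (-11 + 20))) = 142*((-2 + 2)*(-3 + 4) + ((48 + 51) + (-11 + 20))) = 142*(0*1 + (99 + 9)) = 142*(0 + 108) = 142*108 = 15336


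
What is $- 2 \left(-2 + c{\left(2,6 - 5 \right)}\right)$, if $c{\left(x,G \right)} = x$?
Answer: $0$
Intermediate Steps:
$- 2 \left(-2 + c{\left(2,6 - 5 \right)}\right) = - 2 \left(-2 + 2\right) = \left(-2\right) 0 = 0$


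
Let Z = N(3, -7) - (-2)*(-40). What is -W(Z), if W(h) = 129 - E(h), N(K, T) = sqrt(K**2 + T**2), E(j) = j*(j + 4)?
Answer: 6009 - 156*sqrt(58) ≈ 4820.9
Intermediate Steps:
E(j) = j*(4 + j)
Z = -80 + sqrt(58) (Z = sqrt(3**2 + (-7)**2) - (-2)*(-40) = sqrt(9 + 49) - 1*80 = sqrt(58) - 80 = -80 + sqrt(58) ≈ -72.384)
W(h) = 129 - h*(4 + h)
-W(Z) = -(129 - (-80 + sqrt(58))*(4 + (-80 + sqrt(58)))) = -(129 - (-80 + sqrt(58))*(-76 + sqrt(58))) = -129 + (-80 + sqrt(58))*(-76 + sqrt(58))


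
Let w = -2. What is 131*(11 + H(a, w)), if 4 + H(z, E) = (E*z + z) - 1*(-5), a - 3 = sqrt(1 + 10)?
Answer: 1179 - 131*sqrt(11) ≈ 744.52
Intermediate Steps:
a = 3 + sqrt(11) (a = 3 + sqrt(1 + 10) = 3 + sqrt(11) ≈ 6.3166)
H(z, E) = 1 + z + E*z (H(z, E) = -4 + ((E*z + z) - 1*(-5)) = -4 + ((z + E*z) + 5) = -4 + (5 + z + E*z) = 1 + z + E*z)
131*(11 + H(a, w)) = 131*(11 + (1 + (3 + sqrt(11)) - 2*(3 + sqrt(11)))) = 131*(11 + (1 + (3 + sqrt(11)) + (-6 - 2*sqrt(11)))) = 131*(11 + (-2 - sqrt(11))) = 131*(9 - sqrt(11)) = 1179 - 131*sqrt(11)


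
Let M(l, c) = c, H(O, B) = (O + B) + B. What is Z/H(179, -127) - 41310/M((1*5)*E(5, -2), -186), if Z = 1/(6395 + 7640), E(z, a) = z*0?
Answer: 7247323094/32631375 ≈ 222.10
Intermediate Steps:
E(z, a) = 0
Z = 1/14035 ≈ 7.1250e-5
H(O, B) = O + 2*B (H(O, B) = (B + O) + B = O + 2*B)
Z/H(179, -127) - 41310/M((1*5)*E(5, -2), -186) = 1/(14035*(179 + 2*(-127))) - 41310/(-186) = 1/(14035*(179 - 254)) - 41310*(-1/186) = (1/14035)/(-75) + 6885/31 = (1/14035)*(-1/75) + 6885/31 = -1/1052625 + 6885/31 = 7247323094/32631375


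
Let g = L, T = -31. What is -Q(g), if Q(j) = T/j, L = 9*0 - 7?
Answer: -31/7 ≈ -4.4286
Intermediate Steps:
L = -7 (L = 0 - 7 = -7)
g = -7
Q(j) = -31/j
-Q(g) = -(-31)/(-7) = -(-31)*(-1)/7 = -1*31/7 = -31/7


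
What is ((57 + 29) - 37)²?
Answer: 2401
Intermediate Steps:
((57 + 29) - 37)² = (86 - 37)² = 49² = 2401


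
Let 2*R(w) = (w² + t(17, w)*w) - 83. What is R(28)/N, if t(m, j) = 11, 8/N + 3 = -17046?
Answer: -17202441/16 ≈ -1.0752e+6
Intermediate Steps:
N = -8/17049 (N = 8/(-3 - 17046) = 8/(-17049) = 8*(-1/17049) = -8/17049 ≈ -0.00046924)
R(w) = -83/2 + w²/2 + 11*w/2 (R(w) = ((w² + 11*w) - 83)/2 = (-83 + w² + 11*w)/2 = -83/2 + w²/2 + 11*w/2)
R(28)/N = (-83/2 + (½)*28² + (11/2)*28)/(-8/17049) = (-83/2 + (½)*784 + 154)*(-17049/8) = (-83/2 + 392 + 154)*(-17049/8) = (1009/2)*(-17049/8) = -17202441/16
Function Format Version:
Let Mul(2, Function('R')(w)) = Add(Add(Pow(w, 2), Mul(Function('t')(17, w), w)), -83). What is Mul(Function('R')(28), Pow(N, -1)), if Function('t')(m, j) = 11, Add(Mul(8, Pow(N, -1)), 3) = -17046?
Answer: Rational(-17202441, 16) ≈ -1.0752e+6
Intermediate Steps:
N = Rational(-8, 17049) (N = Mul(8, Pow(Add(-3, -17046), -1)) = Mul(8, Pow(-17049, -1)) = Mul(8, Rational(-1, 17049)) = Rational(-8, 17049) ≈ -0.00046924)
Function('R')(w) = Add(Rational(-83, 2), Mul(Rational(1, 2), Pow(w, 2)), Mul(Rational(11, 2), w)) (Function('R')(w) = Mul(Rational(1, 2), Add(Add(Pow(w, 2), Mul(11, w)), -83)) = Mul(Rational(1, 2), Add(-83, Pow(w, 2), Mul(11, w))) = Add(Rational(-83, 2), Mul(Rational(1, 2), Pow(w, 2)), Mul(Rational(11, 2), w)))
Mul(Function('R')(28), Pow(N, -1)) = Mul(Add(Rational(-83, 2), Mul(Rational(1, 2), Pow(28, 2)), Mul(Rational(11, 2), 28)), Pow(Rational(-8, 17049), -1)) = Mul(Add(Rational(-83, 2), Mul(Rational(1, 2), 784), 154), Rational(-17049, 8)) = Mul(Add(Rational(-83, 2), 392, 154), Rational(-17049, 8)) = Mul(Rational(1009, 2), Rational(-17049, 8)) = Rational(-17202441, 16)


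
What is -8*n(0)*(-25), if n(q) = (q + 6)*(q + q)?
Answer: 0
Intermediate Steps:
n(q) = 2*q*(6 + q) (n(q) = (6 + q)*(2*q) = 2*q*(6 + q))
-8*n(0)*(-25) = -8*2*0*(6 + 0)*(-25) = -8*2*0*6*(-25) = -8*0*(-25) = -1*0*(-25) = 0*(-25) = 0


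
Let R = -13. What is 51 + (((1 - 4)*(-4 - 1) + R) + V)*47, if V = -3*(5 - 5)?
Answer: 145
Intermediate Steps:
V = 0 (V = -3*0 = 0)
51 + (((1 - 4)*(-4 - 1) + R) + V)*47 = 51 + (((1 - 4)*(-4 - 1) - 13) + 0)*47 = 51 + ((-3*(-5) - 13) + 0)*47 = 51 + ((15 - 13) + 0)*47 = 51 + (2 + 0)*47 = 51 + 2*47 = 51 + 94 = 145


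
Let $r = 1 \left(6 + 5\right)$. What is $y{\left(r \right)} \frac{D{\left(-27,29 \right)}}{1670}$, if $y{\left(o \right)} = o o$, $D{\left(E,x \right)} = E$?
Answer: $- \frac{3267}{1670} \approx -1.9563$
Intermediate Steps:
$r = 11$ ($r = 1 \cdot 11 = 11$)
$y{\left(o \right)} = o^{2}$
$y{\left(r \right)} \frac{D{\left(-27,29 \right)}}{1670} = 11^{2} \left(- \frac{27}{1670}\right) = 121 \left(\left(-27\right) \frac{1}{1670}\right) = 121 \left(- \frac{27}{1670}\right) = - \frac{3267}{1670}$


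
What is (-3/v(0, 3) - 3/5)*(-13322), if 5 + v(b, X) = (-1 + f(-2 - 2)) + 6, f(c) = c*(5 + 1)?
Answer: 126559/20 ≈ 6328.0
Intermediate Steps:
f(c) = 6*c (f(c) = c*6 = 6*c)
v(b, X) = -24 (v(b, X) = -5 + ((-1 + 6*(-2 - 2)) + 6) = -5 + ((-1 + 6*(-4)) + 6) = -5 + ((-1 - 24) + 6) = -5 + (-25 + 6) = -5 - 19 = -24)
(-3/v(0, 3) - 3/5)*(-13322) = (-3/(-24) - 3/5)*(-13322) = (-3*(-1/24) - 3*⅕)*(-13322) = (⅛ - ⅗)*(-13322) = -19/40*(-13322) = 126559/20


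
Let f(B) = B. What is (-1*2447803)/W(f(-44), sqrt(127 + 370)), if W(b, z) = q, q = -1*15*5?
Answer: 2447803/75 ≈ 32637.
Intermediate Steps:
q = -75 (q = -15*5 = -75)
W(b, z) = -75
(-1*2447803)/W(f(-44), sqrt(127 + 370)) = -1*2447803/(-75) = -2447803*(-1/75) = 2447803/75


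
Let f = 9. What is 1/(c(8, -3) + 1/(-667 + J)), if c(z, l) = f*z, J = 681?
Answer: 14/1009 ≈ 0.013875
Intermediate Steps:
c(z, l) = 9*z
1/(c(8, -3) + 1/(-667 + J)) = 1/(9*8 + 1/(-667 + 681)) = 1/(72 + 1/14) = 1/(1009/14) = 14/1009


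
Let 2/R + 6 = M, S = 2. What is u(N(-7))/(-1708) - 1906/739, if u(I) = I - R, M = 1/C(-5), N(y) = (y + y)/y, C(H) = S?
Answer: -17914571/6942166 ≈ -2.5805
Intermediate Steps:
C(H) = 2
N(y) = 2 (N(y) = (2*y)/y = 2)
M = 1/2 ≈ 0.50000
R = -4/11 (R = 2/(-6 + 1/2) = 2/(-11/2) = 2*(-2/11) = -4/11 ≈ -0.36364)
u(I) = 4/11 + I (u(I) = I - 1*(-4/11) = I + 4/11 = 4/11 + I)
u(N(-7))/(-1708) - 1906/739 = (4/11 + 2)/(-1708) - 1906/739 = (26/11)*(-1/1708) - 1906*1/739 = -13/9394 - 1906/739 = -17914571/6942166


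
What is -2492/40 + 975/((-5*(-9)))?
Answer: -1219/30 ≈ -40.633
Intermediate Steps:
-2492/40 + 975/((-5*(-9))) = -2492*1/40 + 975/45 = -623/10 + 975*(1/45) = -623/10 + 65/3 = -1219/30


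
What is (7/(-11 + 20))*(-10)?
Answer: -70/9 ≈ -7.7778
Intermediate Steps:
(7/(-11 + 20))*(-10) = (7/9)*(-10) = -70/9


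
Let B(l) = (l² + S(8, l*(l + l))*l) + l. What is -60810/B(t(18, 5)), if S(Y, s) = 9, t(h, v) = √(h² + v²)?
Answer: -20270/83 + 202700*√349/28967 ≈ -113.49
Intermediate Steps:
B(l) = l² + 10*l (B(l) = (l² + 9*l) + l = l² + 10*l)
-60810/B(t(18, 5)) = -60810*1/((10 + √(18² + 5²))*√(18² + 5²)) = -60810*1/((10 + √(324 + 25))*√(324 + 25)) = -60810*√349/(349*(10 + √349))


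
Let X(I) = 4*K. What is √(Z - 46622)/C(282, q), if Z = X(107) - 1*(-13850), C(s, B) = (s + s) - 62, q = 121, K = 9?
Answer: 2*I*√2046/251 ≈ 0.36042*I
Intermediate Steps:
X(I) = 36 (X(I) = 4*9 = 36)
C(s, B) = -62 + 2*s (C(s, B) = 2*s - 62 = -62 + 2*s)
Z = 13886 (Z = 36 - 1*(-13850) = 36 + 13850 = 13886)
√(Z - 46622)/C(282, q) = √(13886 - 46622)/(-62 + 2*282) = √(-32736)/(-62 + 564) = (4*I*√2046)/502 = (4*I*√2046)*(1/502) = 2*I*√2046/251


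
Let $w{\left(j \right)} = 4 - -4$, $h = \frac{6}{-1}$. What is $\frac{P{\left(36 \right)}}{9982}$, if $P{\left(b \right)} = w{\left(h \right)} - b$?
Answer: $- \frac{2}{713} \approx -0.0028051$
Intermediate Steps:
$h = -6$ ($h = 6 \left(-1\right) = -6$)
$w{\left(j \right)} = 8$ ($w{\left(j \right)} = 4 + 4 = 8$)
$P{\left(b \right)} = 8 - b$
$\frac{P{\left(36 \right)}}{9982} = \frac{8 - 36}{9982} = \left(8 - 36\right) \frac{1}{9982} = \left(-28\right) \frac{1}{9982} = - \frac{2}{713}$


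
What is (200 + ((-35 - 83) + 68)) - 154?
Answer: -4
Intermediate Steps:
(200 + ((-35 - 83) + 68)) - 154 = (200 + (-118 + 68)) - 154 = (200 - 50) - 154 = 150 - 154 = -4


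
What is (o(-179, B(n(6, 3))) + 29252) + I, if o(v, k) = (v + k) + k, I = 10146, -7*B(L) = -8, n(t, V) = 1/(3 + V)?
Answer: 274549/7 ≈ 39221.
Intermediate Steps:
B(L) = 8/7 (B(L) = -⅐*(-8) = 8/7)
o(v, k) = v + 2*k (o(v, k) = (k + v) + k = v + 2*k)
(o(-179, B(n(6, 3))) + 29252) + I = ((-179 + 2*(8/7)) + 29252) + 10146 = ((-179 + 16/7) + 29252) + 10146 = (-1237/7 + 29252) + 10146 = 203527/7 + 10146 = 274549/7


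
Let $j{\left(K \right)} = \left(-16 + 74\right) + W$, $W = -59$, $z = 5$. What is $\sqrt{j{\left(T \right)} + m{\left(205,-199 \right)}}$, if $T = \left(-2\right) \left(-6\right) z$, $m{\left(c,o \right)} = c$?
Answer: $2 \sqrt{51} \approx 14.283$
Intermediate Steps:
$T = 60$ ($T = \left(-2\right) \left(-6\right) 5 = 12 \cdot 5 = 60$)
$j{\left(K \right)} = -1$ ($j{\left(K \right)} = \left(-16 + 74\right) - 59 = 58 - 59 = -1$)
$\sqrt{j{\left(T \right)} + m{\left(205,-199 \right)}} = \sqrt{-1 + 205} = \sqrt{204} = 2 \sqrt{51}$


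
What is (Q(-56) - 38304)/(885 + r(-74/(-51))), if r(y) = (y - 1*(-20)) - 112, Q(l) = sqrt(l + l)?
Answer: -1953504/40517 + 204*I*sqrt(7)/40517 ≈ -48.214 + 0.013321*I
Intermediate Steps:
Q(l) = sqrt(2)*sqrt(l) (Q(l) = sqrt(2*l) = sqrt(2)*sqrt(l))
r(y) = -92 + y (r(y) = (y + 20) - 112 = (20 + y) - 112 = -92 + y)
(Q(-56) - 38304)/(885 + r(-74/(-51))) = (sqrt(2)*sqrt(-56) - 38304)/(885 + (-92 - 74/(-51))) = (sqrt(2)*(2*I*sqrt(14)) - 38304)/(885 + (-92 - 74*(-1/51))) = (4*I*sqrt(7) - 38304)/(885 + (-92 + 74/51)) = (-38304 + 4*I*sqrt(7))/(885 - 4618/51) = (-38304 + 4*I*sqrt(7))/(40517/51) = (-38304 + 4*I*sqrt(7))*(51/40517) = -1953504/40517 + 204*I*sqrt(7)/40517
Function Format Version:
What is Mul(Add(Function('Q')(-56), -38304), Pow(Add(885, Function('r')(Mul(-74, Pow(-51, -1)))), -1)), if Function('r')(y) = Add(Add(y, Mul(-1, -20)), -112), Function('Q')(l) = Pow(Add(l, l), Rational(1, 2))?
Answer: Add(Rational(-1953504, 40517), Mul(Rational(204, 40517), I, Pow(7, Rational(1, 2)))) ≈ Add(-48.214, Mul(0.013321, I))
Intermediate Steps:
Function('Q')(l) = Mul(Pow(2, Rational(1, 2)), Pow(l, Rational(1, 2))) (Function('Q')(l) = Pow(Mul(2, l), Rational(1, 2)) = Mul(Pow(2, Rational(1, 2)), Pow(l, Rational(1, 2))))
Function('r')(y) = Add(-92, y) (Function('r')(y) = Add(Add(y, 20), -112) = Add(Add(20, y), -112) = Add(-92, y))
Mul(Add(Function('Q')(-56), -38304), Pow(Add(885, Function('r')(Mul(-74, Pow(-51, -1)))), -1)) = Mul(Add(Mul(Pow(2, Rational(1, 2)), Pow(-56, Rational(1, 2))), -38304), Pow(Add(885, Add(-92, Mul(-74, Pow(-51, -1)))), -1)) = Mul(Add(Mul(Pow(2, Rational(1, 2)), Mul(2, I, Pow(14, Rational(1, 2)))), -38304), Pow(Add(885, Add(-92, Mul(-74, Rational(-1, 51)))), -1)) = Mul(Add(Mul(4, I, Pow(7, Rational(1, 2))), -38304), Pow(Add(885, Add(-92, Rational(74, 51))), -1)) = Mul(Add(-38304, Mul(4, I, Pow(7, Rational(1, 2)))), Pow(Add(885, Rational(-4618, 51)), -1)) = Mul(Add(-38304, Mul(4, I, Pow(7, Rational(1, 2)))), Pow(Rational(40517, 51), -1)) = Mul(Add(-38304, Mul(4, I, Pow(7, Rational(1, 2)))), Rational(51, 40517)) = Add(Rational(-1953504, 40517), Mul(Rational(204, 40517), I, Pow(7, Rational(1, 2))))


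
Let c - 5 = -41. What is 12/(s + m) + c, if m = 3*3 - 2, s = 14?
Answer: -248/7 ≈ -35.429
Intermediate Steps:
m = 7 (m = 9 - 2 = 7)
c = -36 (c = 5 - 41 = -36)
12/(s + m) + c = 12/(14 + 7) - 36 = 12/21 - 36 = 12*(1/21) - 36 = 4/7 - 36 = -248/7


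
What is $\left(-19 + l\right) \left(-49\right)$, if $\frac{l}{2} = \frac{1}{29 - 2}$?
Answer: $\frac{25039}{27} \approx 927.37$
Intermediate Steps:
$l = \frac{2}{27}$ ($l = \frac{2}{29 - 2} = \frac{2}{27} \approx 0.074074$)
$\left(-19 + l\right) \left(-49\right) = \left(-19 + \frac{2}{27}\right) \left(-49\right) = \left(- \frac{511}{27}\right) \left(-49\right) = \frac{25039}{27}$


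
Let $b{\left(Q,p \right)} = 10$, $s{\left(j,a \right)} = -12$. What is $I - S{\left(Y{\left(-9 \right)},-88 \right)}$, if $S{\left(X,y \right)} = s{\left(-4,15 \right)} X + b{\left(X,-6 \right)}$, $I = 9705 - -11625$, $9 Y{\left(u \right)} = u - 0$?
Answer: $21308$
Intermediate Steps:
$Y{\left(u \right)} = \frac{u}{9}$ ($Y{\left(u \right)} = \frac{u - 0}{9} = \frac{u + 0}{9} = \frac{u}{9}$)
$I = 21330$ ($I = 9705 + 11625 = 21330$)
$S{\left(X,y \right)} = 10 - 12 X$ ($S{\left(X,y \right)} = - 12 X + 10 = 10 - 12 X$)
$I - S{\left(Y{\left(-9 \right)},-88 \right)} = 21330 - \left(10 - 12 \cdot \frac{1}{9} \left(-9\right)\right) = 21330 - \left(10 - -12\right) = 21330 - \left(10 + 12\right) = 21330 - 22 = 21308$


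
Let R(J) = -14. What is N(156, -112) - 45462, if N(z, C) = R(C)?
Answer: -45476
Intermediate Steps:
N(z, C) = -14
N(156, -112) - 45462 = -14 - 45462 = -45476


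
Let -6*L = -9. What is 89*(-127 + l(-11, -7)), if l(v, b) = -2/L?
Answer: -34265/3 ≈ -11422.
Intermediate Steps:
L = 3/2 (L = -1/6*(-9) = 3/2 ≈ 1.5000)
l(v, b) = -4/3 (l(v, b) = -2/3/2 = -2*2/3 = -4/3)
89*(-127 + l(-11, -7)) = 89*(-127 - 4/3) = 89*(-385/3) = -34265/3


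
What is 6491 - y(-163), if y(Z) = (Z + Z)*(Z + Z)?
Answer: -99785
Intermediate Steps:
y(Z) = 4*Z**2 (y(Z) = (2*Z)*(2*Z) = 4*Z**2)
6491 - y(-163) = 6491 - 4*(-163)**2 = 6491 - 4*26569 = 6491 - 1*106276 = 6491 - 106276 = -99785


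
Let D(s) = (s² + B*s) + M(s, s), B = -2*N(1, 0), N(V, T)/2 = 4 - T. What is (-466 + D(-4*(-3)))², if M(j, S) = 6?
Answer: 258064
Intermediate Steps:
N(V, T) = 8 - 2*T (N(V, T) = 2*(4 - T) = 8 - 2*T)
B = -16 (B = -2*(8 - 2*0) = -2*(8 + 0) = -2*8 = -16)
D(s) = 6 + s² - 16*s (D(s) = (s² - 16*s) + 6 = 6 + s² - 16*s)
(-466 + D(-4*(-3)))² = (-466 + (6 + (-4*(-3))² - (-64)*(-3)))² = (-466 + (6 + 12² - 16*12))² = (-466 + (6 + 144 - 192))² = (-466 - 42)² = (-508)² = 258064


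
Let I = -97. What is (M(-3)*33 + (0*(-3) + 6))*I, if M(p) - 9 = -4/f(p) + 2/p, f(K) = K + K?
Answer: -29391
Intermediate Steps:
f(K) = 2*K
M(p) = 9 (M(p) = 9 + (-4*1/(2*p) + 2/p) = 9 + (-2/p + 2/p) = 9 + 0 = 9)
(M(-3)*33 + (0*(-3) + 6))*I = (9*33 + (0*(-3) + 6))*(-97) = (297 + (0 + 6))*(-97) = (297 + 6)*(-97) = 303*(-97) = -29391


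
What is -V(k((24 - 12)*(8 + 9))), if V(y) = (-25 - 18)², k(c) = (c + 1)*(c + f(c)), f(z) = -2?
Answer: -1849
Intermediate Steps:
k(c) = (1 + c)*(-2 + c) (k(c) = (c + 1)*(c - 2) = (1 + c)*(-2 + c))
V(y) = 1849 (V(y) = (-43)² = 1849)
-V(k((24 - 12)*(8 + 9))) = -1*1849 = -1849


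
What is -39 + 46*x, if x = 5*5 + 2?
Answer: 1203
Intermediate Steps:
x = 27 (x = 25 + 2 = 27)
-39 + 46*x = -39 + 46*27 = -39 + 1242 = 1203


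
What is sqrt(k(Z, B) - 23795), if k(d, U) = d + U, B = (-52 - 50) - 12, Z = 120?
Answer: I*sqrt(23789) ≈ 154.24*I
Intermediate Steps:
B = -114 (B = -102 - 12 = -114)
k(d, U) = U + d
sqrt(k(Z, B) - 23795) = sqrt((-114 + 120) - 23795) = sqrt(6 - 23795) = sqrt(-23789) = I*sqrt(23789)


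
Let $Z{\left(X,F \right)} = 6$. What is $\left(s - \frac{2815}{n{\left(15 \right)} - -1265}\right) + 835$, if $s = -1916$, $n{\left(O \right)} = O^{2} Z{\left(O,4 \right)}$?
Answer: $- \frac{565926}{523} \approx -1082.1$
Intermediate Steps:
$n{\left(O \right)} = 6 O^{2}$ ($n{\left(O \right)} = O^{2} \cdot 6 = 6 O^{2}$)
$\left(s - \frac{2815}{n{\left(15 \right)} - -1265}\right) + 835 = \left(-1916 - \frac{2815}{6 \cdot 15^{2} - -1265}\right) + 835 = \left(-1916 - \frac{2815}{6 \cdot 225 + 1265}\right) + 835 = \left(-1916 - \frac{2815}{1350 + 1265}\right) + 835 = \left(-1916 - \frac{2815}{2615}\right) + 835 = \left(-1916 - \frac{563}{523}\right) + 835 = - \frac{1002631}{523} + 835 = - \frac{565926}{523}$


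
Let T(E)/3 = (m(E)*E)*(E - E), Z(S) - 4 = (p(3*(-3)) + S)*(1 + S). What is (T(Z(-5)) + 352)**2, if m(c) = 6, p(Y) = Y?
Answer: 123904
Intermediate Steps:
Z(S) = 4 + (1 + S)*(-9 + S) (Z(S) = 4 + (3*(-3) + S)*(1 + S) = 4 + (-9 + S)*(1 + S) = 4 + (1 + S)*(-9 + S))
T(E) = 0 (T(E) = 3*((6*E)*(E - E)) = 3*((6*E)*0) = 3*0 = 0)
(T(Z(-5)) + 352)**2 = (0 + 352)**2 = 352**2 = 123904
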